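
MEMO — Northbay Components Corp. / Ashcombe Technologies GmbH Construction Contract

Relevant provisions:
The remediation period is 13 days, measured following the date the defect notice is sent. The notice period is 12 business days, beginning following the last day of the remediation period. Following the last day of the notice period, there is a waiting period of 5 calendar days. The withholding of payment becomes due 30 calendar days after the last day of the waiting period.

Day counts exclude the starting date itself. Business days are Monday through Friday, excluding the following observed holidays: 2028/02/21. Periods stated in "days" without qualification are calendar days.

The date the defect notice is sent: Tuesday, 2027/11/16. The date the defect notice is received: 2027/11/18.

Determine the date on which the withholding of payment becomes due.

Adding 13 calendar days to 2027/11/16 gives 2027/11/29, which is the last day of the remediation period.
The last day of the notice period: 12 business days after Monday, 2027/11/29, skipping weekends — Nov 30, Dec 1, Dec 2, Dec 3, …, Dec 13, Dec 14, Dec 15 — lands on Wednesday, 2027/12/15.
The last day of the waiting period: 5 calendar days after 2027/12/15 is 2027/12/20.
The date on which the withholding of payment becomes due: 2027/12/20 + 30 days = 2028/01/19.

2028/01/19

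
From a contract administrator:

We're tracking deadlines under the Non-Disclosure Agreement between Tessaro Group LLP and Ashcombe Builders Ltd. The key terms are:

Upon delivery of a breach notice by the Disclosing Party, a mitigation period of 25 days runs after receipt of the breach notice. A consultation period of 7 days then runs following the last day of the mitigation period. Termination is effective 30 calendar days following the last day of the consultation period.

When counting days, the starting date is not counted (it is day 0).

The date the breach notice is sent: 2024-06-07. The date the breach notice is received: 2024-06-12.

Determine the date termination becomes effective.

2024-08-13

Adding 25 calendar days to 2024-06-12 gives 2024-07-07, which is the last day of the mitigation period.
The last day of the consultation period: 7 calendar days after 2024-07-07 is 2024-07-14.
Adding 30 calendar days to 2024-07-14 gives 2024-08-13, which is the date termination becomes effective.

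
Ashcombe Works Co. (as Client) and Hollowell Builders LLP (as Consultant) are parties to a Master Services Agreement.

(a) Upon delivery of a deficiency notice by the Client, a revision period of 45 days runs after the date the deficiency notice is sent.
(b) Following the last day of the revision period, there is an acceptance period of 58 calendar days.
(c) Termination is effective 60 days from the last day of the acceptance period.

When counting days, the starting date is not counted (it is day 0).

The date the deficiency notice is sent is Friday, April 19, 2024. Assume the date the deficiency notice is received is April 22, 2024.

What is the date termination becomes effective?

September 29, 2024

The last day of the revision period: April 19, 2024 + 45 days = June 3, 2024.
The last day of the acceptance period: 58 calendar days after June 3, 2024 is July 31, 2024.
The date termination becomes effective: 60 calendar days after July 31, 2024 is September 29, 2024.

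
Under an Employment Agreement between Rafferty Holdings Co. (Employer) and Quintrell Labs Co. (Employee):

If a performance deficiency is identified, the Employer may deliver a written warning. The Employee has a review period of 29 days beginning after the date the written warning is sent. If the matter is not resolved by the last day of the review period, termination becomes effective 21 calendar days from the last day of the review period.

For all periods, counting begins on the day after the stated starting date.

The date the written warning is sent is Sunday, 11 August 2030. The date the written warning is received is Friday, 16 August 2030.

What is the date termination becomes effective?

30 September 2030

Adding 29 calendar days to 11 August 2030 gives 9 September 2030, which is the last day of the review period.
The date termination becomes effective: 9 September 2030 + 21 days = 30 September 2030.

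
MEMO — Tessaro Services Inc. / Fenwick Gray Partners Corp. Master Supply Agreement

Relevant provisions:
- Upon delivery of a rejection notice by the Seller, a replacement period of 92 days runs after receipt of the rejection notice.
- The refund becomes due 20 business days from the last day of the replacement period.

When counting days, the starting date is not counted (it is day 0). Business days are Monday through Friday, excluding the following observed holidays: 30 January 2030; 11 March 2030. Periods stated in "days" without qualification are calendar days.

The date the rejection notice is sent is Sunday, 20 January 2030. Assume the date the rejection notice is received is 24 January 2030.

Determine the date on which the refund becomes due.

Adding 92 calendar days to 24 January 2030 gives 26 April 2030, which is the last day of the replacement period.
The date on which the refund becomes due: counting 20 business days from Friday, 26 April 2030 (Apr 29, Apr 30, May 1, May 2, …, May 22, May 23, May 24, skipping weekends) reaches Friday, 24 May 2030.

24 May 2030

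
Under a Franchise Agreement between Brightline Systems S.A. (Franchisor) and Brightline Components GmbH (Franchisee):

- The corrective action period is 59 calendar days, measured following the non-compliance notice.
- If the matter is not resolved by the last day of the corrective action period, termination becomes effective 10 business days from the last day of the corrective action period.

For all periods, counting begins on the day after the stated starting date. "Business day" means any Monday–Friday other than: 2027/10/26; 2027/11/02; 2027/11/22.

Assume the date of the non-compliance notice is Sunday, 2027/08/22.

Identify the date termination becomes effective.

The last day of the corrective action period: 59 calendar days after 2027/08/22 is 2027/10/20.
The date termination becomes effective: counting 10 business days from Wednesday, 2027/10/20 (Oct 21, Oct 22, Oct 25, Oct 27, Oct 28, Oct 29, Nov 1, Nov 3, Nov 4, Nov 5, skipping weekends and the listed holidays on Oct 26, Nov 2) reaches Friday, 2027/11/05.

2027/11/05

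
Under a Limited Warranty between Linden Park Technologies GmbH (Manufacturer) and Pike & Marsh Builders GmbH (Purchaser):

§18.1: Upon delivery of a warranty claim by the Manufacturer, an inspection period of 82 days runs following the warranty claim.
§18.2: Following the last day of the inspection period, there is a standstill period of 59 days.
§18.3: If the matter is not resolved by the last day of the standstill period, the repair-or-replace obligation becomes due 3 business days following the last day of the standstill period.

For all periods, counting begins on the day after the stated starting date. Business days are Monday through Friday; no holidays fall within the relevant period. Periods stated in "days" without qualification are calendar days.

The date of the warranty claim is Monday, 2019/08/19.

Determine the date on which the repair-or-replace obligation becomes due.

Adding 82 calendar days to 2019/08/19 gives 2019/11/09, which is the last day of the inspection period.
Adding 59 calendar days to 2019/11/09 gives 2020/01/07, which is the last day of the standstill period.
The date on which the repair-or-replace obligation becomes due: 3 business days after Tuesday, 2020/01/07, skipping weekends — Jan 8, Jan 9, Jan 10 — lands on Friday, 2020/01/10.

2020/01/10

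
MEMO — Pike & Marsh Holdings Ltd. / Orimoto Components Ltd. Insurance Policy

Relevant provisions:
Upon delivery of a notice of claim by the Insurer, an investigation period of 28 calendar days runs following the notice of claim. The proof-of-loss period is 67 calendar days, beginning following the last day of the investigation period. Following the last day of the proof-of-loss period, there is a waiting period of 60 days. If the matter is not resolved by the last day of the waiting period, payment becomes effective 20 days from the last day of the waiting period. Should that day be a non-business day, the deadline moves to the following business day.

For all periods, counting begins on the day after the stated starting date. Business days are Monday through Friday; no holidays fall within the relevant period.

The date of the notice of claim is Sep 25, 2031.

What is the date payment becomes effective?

Adding 28 calendar days to Sep 25, 2031 gives Oct 23, 2031, which is the last day of the investigation period.
The last day of the proof-of-loss period: 67 calendar days after Oct 23, 2031 is Dec 29, 2031.
The last day of the waiting period: 60 calendar days after Dec 29, 2031 is Feb 27, 2032.
The date payment becomes effective: 20 calendar days after Feb 27, 2032 is Mar 18, 2032. Mar 18, 2032 is a Thursday, so no roll-forward applies.

Mar 18, 2032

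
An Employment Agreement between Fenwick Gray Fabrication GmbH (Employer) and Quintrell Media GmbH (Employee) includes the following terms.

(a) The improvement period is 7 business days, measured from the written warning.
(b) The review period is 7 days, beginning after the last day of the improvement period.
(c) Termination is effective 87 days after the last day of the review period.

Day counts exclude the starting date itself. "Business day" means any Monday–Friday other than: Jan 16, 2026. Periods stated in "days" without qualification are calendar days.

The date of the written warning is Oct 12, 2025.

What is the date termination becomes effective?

The last day of the improvement period: 7 business days after Sunday, Oct 12, 2025, skipping weekends — Oct 13, Oct 14, Oct 15, Oct 16, Oct 17, Oct 20, Oct 21 — lands on Tuesday, Oct 21, 2025.
Adding 7 calendar days to Oct 21, 2025 gives Oct 28, 2025, which is the last day of the review period.
Adding 87 calendar days to Oct 28, 2025 gives Jan 23, 2026, which is the date termination becomes effective.

Jan 23, 2026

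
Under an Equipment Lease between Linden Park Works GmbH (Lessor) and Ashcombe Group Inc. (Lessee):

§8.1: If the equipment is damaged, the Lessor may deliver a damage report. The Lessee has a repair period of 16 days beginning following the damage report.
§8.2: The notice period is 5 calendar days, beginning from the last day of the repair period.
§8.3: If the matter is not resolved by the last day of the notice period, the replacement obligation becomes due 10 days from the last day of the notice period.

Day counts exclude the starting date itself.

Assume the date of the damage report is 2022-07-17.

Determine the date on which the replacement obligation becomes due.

2022-08-17

The last day of the repair period: 16 calendar days after 2022-07-17 is 2022-08-02.
The last day of the notice period: 5 calendar days after 2022-08-02 is 2022-08-07.
The date on which the replacement obligation becomes due: 10 calendar days after 2022-08-07 is 2022-08-17.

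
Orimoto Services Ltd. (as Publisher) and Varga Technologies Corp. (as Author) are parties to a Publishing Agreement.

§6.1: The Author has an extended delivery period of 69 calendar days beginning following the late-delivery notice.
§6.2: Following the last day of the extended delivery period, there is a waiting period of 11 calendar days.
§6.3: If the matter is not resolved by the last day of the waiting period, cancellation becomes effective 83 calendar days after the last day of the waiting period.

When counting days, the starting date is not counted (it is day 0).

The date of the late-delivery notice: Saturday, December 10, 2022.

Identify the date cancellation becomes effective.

May 22, 2023

The last day of the extended delivery period: December 10, 2022 + 69 days = February 17, 2023.
Adding 11 calendar days to February 17, 2023 gives February 28, 2023, which is the last day of the waiting period.
Adding 83 calendar days to February 28, 2023 gives May 22, 2023, which is the date cancellation becomes effective.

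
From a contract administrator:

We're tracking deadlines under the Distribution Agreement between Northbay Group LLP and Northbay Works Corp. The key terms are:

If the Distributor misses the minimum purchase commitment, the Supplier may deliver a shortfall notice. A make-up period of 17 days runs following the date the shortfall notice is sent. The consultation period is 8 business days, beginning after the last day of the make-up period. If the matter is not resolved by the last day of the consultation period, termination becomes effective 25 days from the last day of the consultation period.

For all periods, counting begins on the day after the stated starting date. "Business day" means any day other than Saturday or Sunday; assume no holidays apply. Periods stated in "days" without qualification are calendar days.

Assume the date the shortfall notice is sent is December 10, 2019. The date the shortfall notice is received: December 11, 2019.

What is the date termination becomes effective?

February 2, 2020

Adding 17 calendar days to December 10, 2019 gives December 27, 2019, which is the last day of the make-up period.
From Friday, December 27, 2019, 8 business days (Dec 30, Dec 31, Jan 1, Jan 2, Jan 3, Jan 6, Jan 7, Jan 8, skipping weekends) brings us to Wednesday, January 8, 2020, which is the last day of the consultation period.
Adding 25 calendar days to January 8, 2020 gives February 2, 2020, which is the date termination becomes effective.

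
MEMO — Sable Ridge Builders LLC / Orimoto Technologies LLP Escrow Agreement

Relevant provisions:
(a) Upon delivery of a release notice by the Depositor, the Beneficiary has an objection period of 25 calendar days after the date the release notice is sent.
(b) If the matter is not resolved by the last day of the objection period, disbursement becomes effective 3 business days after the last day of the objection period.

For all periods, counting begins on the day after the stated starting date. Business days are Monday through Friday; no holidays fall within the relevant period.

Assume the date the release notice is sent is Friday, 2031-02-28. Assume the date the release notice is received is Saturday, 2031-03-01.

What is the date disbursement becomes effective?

2031-03-28

The last day of the objection period: 25 calendar days after 2031-02-28 is 2031-03-25.
The date disbursement becomes effective: 3 business days after Tuesday, 2031-03-25, skipping weekends — Mar 26, Mar 27, Mar 28 — lands on Friday, 2031-03-28.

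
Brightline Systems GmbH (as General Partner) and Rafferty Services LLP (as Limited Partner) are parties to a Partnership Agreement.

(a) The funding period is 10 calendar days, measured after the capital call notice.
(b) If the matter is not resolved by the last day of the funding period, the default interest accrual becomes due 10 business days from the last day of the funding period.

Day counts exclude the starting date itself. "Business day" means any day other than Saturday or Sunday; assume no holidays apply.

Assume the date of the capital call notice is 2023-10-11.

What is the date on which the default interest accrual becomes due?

Adding 10 calendar days to 2023-10-11 gives 2023-10-21, which is the last day of the funding period.
The date on which the default interest accrual becomes due: counting 10 business days from Saturday, 2023-10-21 (Oct 23, Oct 24, Oct 25, Oct 26, Oct 27, Oct 30, Oct 31, Nov 1, Nov 2, Nov 3, skipping weekends) reaches Friday, 2023-11-03.

2023-11-03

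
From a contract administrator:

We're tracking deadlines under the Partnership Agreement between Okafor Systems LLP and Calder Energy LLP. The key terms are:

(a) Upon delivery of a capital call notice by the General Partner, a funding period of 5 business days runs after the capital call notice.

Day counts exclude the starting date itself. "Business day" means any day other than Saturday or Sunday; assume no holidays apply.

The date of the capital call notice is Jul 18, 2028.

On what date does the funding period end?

The last day of the funding period: counting 5 business days from Tuesday, Jul 18, 2028 (Jul 19, Jul 20, Jul 21, Jul 24, Jul 25, skipping weekends) reaches Tuesday, Jul 25, 2028.

Jul 25, 2028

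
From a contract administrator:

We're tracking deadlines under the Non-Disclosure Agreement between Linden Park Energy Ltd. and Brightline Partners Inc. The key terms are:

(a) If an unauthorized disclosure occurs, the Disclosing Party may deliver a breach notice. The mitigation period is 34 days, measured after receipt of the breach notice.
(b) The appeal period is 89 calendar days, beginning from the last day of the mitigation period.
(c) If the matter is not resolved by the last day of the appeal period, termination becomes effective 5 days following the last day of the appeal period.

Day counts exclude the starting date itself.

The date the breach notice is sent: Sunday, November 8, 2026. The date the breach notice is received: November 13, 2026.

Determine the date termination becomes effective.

Adding 34 calendar days to November 13, 2026 gives December 17, 2026, which is the last day of the mitigation period.
The last day of the appeal period: December 17, 2026 + 89 days = March 16, 2027.
The date termination becomes effective: March 16, 2027 + 5 days = March 21, 2027.

March 21, 2027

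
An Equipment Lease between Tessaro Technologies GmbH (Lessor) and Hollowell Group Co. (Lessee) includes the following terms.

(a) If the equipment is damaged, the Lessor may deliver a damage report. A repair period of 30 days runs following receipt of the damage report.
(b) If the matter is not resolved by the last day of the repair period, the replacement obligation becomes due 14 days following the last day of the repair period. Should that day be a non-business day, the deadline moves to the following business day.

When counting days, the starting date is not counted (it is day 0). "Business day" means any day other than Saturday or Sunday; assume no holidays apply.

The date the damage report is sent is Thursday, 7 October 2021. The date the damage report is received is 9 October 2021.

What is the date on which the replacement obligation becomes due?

22 November 2021

The last day of the repair period: 30 calendar days after 9 October 2021 is 8 November 2021.
Adding 14 calendar days to 8 November 2021 gives 22 November 2021, which is the date on which the replacement obligation becomes due. 22 November 2021 is a Monday, so no roll-forward applies.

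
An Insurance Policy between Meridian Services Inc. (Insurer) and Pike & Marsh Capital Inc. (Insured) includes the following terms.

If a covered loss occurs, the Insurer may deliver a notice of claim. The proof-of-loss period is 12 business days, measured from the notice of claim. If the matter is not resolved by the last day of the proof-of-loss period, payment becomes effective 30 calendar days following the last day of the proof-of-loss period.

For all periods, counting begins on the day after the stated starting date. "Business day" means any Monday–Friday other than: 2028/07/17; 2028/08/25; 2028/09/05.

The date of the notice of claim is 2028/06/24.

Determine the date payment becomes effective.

The last day of the proof-of-loss period: 12 business days after Saturday, 2028/06/24, skipping weekends — Jun 26, Jun 27, Jun 28, Jun 29, …, Jul 7, Jul 10, Jul 11 — lands on Tuesday, 2028/07/11.
Adding 30 calendar days to 2028/07/11 gives 2028/08/10, which is the date payment becomes effective.

2028/08/10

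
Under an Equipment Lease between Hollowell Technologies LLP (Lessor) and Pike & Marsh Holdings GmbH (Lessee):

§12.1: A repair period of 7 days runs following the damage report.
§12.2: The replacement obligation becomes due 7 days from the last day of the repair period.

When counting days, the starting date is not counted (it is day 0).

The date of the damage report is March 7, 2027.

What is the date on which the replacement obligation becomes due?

Adding 7 calendar days to March 7, 2027 gives March 14, 2027, which is the last day of the repair period.
The date on which the replacement obligation becomes due: March 14, 2027 + 7 days = March 21, 2027.

March 21, 2027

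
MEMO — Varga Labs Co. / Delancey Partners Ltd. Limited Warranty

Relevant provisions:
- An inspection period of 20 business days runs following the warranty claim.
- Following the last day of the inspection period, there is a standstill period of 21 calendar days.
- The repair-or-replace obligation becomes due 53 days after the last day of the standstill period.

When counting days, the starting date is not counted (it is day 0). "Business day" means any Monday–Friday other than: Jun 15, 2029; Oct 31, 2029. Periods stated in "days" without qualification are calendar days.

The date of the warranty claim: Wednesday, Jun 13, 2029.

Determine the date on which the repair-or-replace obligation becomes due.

Sep 24, 2029

From Wednesday, Jun 13, 2029, 20 business days (Jun 14, Jun 18, Jun 19, Jun 20, …, Jul 10, Jul 11, Jul 12, skipping weekends and the listed holiday on Jun 15) brings us to Thursday, Jul 12, 2029, which is the last day of the inspection period.
The last day of the standstill period: Jul 12, 2029 + 21 days = Aug 2, 2029.
The date on which the repair-or-replace obligation becomes due: 53 calendar days after Aug 2, 2029 is Sep 24, 2029.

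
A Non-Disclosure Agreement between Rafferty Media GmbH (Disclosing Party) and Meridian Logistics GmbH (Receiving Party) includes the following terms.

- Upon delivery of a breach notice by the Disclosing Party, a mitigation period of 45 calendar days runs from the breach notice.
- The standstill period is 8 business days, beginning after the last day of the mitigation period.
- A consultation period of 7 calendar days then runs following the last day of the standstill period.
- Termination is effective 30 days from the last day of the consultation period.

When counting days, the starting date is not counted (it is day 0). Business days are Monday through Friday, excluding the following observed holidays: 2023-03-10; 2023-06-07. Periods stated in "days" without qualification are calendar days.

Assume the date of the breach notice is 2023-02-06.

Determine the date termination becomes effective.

Adding 45 calendar days to 2023-02-06 gives 2023-03-23, which is the last day of the mitigation period.
The last day of the standstill period: 8 business days after Thursday, 2023-03-23, skipping weekends — Mar 24, Mar 27, Mar 28, Mar 29, Mar 30, Mar 31, Apr 3, Apr 4 — lands on Tuesday, 2023-04-04.
The last day of the consultation period: 7 calendar days after 2023-04-04 is 2023-04-11.
Adding 30 calendar days to 2023-04-11 gives 2023-05-11, which is the date termination becomes effective.

2023-05-11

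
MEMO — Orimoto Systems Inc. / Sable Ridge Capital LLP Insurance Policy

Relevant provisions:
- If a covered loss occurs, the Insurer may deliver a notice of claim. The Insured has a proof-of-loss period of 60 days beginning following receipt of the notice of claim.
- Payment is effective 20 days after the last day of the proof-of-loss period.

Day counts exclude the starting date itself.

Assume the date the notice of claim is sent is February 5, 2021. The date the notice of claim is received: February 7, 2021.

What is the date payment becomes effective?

April 28, 2021

Adding 60 calendar days to February 7, 2021 gives April 8, 2021, which is the last day of the proof-of-loss period.
Adding 20 calendar days to April 8, 2021 gives April 28, 2021, which is the date payment becomes effective.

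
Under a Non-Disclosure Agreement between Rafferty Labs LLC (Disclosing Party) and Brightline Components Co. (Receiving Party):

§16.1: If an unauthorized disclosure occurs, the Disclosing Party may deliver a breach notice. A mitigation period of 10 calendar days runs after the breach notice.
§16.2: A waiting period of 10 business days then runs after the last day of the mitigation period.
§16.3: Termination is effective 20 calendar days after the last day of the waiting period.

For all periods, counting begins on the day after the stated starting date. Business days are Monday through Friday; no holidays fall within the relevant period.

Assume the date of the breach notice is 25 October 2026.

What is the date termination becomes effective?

8 December 2026

Adding 10 calendar days to 25 October 2026 gives 4 November 2026, which is the last day of the mitigation period.
The last day of the waiting period: counting 10 business days from Wednesday, 4 November 2026 (Nov 5, Nov 6, Nov 9, Nov 10, Nov 11, Nov 12, Nov 13, Nov 16, Nov 17, Nov 18, skipping weekends) reaches Wednesday, 18 November 2026.
The date termination becomes effective: 18 November 2026 + 20 days = 8 December 2026.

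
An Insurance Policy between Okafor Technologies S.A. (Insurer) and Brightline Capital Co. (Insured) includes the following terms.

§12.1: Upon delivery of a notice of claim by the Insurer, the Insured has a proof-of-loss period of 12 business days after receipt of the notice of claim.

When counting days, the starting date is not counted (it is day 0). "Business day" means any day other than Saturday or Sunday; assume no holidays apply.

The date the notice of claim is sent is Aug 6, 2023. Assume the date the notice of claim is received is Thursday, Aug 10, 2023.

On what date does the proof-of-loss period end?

Aug 28, 2023

From Thursday, Aug 10, 2023, 12 business days (Aug 11, Aug 14, Aug 15, Aug 16, …, Aug 24, Aug 25, Aug 28, skipping weekends) brings us to Monday, Aug 28, 2023, which is the last day of the proof-of-loss period.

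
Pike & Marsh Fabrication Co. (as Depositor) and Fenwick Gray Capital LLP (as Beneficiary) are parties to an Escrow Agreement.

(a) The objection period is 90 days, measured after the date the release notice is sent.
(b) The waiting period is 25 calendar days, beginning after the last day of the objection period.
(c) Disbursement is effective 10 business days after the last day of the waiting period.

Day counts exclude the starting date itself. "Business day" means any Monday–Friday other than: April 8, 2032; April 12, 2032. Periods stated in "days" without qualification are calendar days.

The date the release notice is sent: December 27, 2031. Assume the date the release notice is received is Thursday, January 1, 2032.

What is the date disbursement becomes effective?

May 4, 2032

The last day of the objection period: December 27, 2031 + 90 days = March 26, 2032.
The last day of the waiting period: 25 calendar days after March 26, 2032 is April 20, 2032.
The date disbursement becomes effective: 10 business days after Tuesday, April 20, 2032, skipping weekends — Apr 21, Apr 22, Apr 23, Apr 26, Apr 27, Apr 28, Apr 29, Apr 30, May 3, May 4 — lands on Tuesday, May 4, 2032.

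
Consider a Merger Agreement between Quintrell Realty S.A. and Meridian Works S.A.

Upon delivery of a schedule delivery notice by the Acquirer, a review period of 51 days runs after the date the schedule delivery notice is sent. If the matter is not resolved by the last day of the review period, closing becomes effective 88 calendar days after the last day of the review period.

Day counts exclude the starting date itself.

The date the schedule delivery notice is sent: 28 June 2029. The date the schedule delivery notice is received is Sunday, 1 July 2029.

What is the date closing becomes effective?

14 November 2029

The last day of the review period: 28 June 2029 + 51 days = 18 August 2029.
The date closing becomes effective: 18 August 2029 + 88 days = 14 November 2029.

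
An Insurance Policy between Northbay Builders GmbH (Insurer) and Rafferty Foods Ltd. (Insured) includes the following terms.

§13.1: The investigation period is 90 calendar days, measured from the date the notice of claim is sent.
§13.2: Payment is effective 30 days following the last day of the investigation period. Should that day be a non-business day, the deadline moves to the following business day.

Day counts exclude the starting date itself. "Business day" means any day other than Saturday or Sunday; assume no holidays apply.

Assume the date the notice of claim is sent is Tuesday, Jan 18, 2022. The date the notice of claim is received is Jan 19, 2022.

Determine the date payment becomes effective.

The last day of the investigation period: Jan 18, 2022 + 90 days = Apr 18, 2022.
The date payment becomes effective: Apr 18, 2022 + 30 days = May 18, 2022. May 18, 2022 is a Wednesday, so no roll-forward applies.

May 18, 2022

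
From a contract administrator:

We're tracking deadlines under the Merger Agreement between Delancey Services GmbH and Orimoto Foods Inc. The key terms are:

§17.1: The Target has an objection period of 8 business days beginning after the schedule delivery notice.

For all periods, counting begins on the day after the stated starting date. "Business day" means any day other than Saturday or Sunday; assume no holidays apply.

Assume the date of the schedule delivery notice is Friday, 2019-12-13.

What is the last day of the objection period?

The last day of the objection period: counting 8 business days from Friday, 2019-12-13 (Dec 16, Dec 17, Dec 18, Dec 19, Dec 20, Dec 23, Dec 24, Dec 25, skipping weekends) reaches Wednesday, 2019-12-25.

2019-12-25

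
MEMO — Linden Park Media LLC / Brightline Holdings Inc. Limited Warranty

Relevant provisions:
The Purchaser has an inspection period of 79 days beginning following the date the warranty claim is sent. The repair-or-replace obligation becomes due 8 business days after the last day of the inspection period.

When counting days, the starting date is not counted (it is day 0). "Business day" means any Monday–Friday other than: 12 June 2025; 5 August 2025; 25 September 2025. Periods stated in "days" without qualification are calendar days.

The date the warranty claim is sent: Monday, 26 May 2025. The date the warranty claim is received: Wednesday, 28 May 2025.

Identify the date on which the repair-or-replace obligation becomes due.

25 August 2025

The last day of the inspection period: 26 May 2025 + 79 days = 13 August 2025.
The date on which the repair-or-replace obligation becomes due: counting 8 business days from Wednesday, 13 August 2025 (Aug 14, Aug 15, Aug 18, Aug 19, Aug 20, Aug 21, Aug 22, Aug 25, skipping weekends) reaches Monday, 25 August 2025.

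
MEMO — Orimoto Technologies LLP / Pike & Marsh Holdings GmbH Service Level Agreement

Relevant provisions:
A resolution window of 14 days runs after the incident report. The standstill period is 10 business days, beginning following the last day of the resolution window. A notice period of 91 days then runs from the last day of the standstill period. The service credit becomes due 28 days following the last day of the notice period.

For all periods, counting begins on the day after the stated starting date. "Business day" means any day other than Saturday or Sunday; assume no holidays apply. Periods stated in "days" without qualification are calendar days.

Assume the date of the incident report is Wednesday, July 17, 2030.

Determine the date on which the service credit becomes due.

Adding 14 calendar days to July 17, 2030 gives July 31, 2030, which is the last day of the resolution window.
From Wednesday, July 31, 2030, 10 business days (Aug 1, Aug 2, Aug 5, Aug 6, Aug 7, Aug 8, Aug 9, Aug 12, Aug 13, Aug 14, skipping weekends) brings us to Wednesday, August 14, 2030, which is the last day of the standstill period.
Adding 91 calendar days to August 14, 2030 gives November 13, 2030, which is the last day of the notice period.
Adding 28 calendar days to November 13, 2030 gives December 11, 2030, which is the date on which the service credit becomes due.

December 11, 2030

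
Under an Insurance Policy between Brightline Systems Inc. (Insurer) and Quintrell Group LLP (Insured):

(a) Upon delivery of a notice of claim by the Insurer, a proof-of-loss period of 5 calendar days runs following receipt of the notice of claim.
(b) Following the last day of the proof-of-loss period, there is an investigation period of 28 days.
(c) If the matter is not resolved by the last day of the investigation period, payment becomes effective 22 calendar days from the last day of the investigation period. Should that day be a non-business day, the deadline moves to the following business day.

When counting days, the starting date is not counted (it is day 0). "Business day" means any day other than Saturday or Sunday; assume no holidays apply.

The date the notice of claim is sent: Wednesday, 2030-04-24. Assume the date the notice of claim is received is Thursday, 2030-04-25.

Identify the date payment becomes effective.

2030-06-19

Adding 5 calendar days to 2030-04-25 gives 2030-04-30, which is the last day of the proof-of-loss period.
The last day of the investigation period: 28 calendar days after 2030-04-30 is 2030-05-28.
The date payment becomes effective: 22 calendar days after 2030-05-28 is 2030-06-19. 2030-06-19 is a Wednesday, so no roll-forward applies.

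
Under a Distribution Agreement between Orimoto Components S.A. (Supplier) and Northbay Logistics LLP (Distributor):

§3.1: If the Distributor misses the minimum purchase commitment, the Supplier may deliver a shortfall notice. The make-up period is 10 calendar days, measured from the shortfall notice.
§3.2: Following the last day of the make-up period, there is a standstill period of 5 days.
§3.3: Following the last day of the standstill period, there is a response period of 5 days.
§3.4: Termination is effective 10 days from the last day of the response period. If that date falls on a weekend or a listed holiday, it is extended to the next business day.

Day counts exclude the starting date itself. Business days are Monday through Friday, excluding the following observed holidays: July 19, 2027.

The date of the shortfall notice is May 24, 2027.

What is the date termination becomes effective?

June 23, 2027

The last day of the make-up period: 10 calendar days after May 24, 2027 is June 3, 2027.
The last day of the standstill period: 5 calendar days after June 3, 2027 is June 8, 2027.
The last day of the response period: June 8, 2027 + 5 days = June 13, 2027.
The date termination becomes effective: June 13, 2027 + 10 days = June 23, 2027. June 23, 2027 is a Wednesday and is not a listed holiday, so no roll-forward applies.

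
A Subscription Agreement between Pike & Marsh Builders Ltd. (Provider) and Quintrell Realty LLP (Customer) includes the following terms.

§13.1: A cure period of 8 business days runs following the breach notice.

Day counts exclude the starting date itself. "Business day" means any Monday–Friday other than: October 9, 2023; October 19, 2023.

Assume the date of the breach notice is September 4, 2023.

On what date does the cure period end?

The last day of the cure period: 8 business days after Monday, September 4, 2023, skipping weekends — Sep 5, Sep 6, Sep 7, Sep 8, Sep 11, Sep 12, Sep 13, Sep 14 — lands on Thursday, September 14, 2023.

September 14, 2023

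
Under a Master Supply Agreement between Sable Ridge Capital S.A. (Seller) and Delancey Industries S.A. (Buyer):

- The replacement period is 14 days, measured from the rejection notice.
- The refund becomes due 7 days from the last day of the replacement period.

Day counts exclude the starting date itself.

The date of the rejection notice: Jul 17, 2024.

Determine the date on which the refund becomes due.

Aug 7, 2024

The last day of the replacement period: 14 calendar days after Jul 17, 2024 is Jul 31, 2024.
The date on which the refund becomes due: Jul 31, 2024 + 7 days = Aug 7, 2024.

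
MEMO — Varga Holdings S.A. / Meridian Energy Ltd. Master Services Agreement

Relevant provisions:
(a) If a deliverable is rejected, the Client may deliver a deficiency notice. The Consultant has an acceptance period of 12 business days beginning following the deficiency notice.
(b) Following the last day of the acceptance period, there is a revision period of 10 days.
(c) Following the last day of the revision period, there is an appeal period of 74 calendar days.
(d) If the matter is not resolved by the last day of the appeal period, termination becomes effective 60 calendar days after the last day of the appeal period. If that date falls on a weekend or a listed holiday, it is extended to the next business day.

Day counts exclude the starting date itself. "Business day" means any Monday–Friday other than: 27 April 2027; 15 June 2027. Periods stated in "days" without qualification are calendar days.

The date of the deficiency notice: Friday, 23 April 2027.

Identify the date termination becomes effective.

The last day of the acceptance period: 12 business days after Friday, 23 April 2027, skipping weekends and the listed holiday on Apr 27 — Apr 26, Apr 28, Apr 29, Apr 30, …, May 10, May 11, May 12 — lands on Wednesday, 12 May 2027.
The last day of the revision period: 10 calendar days after 12 May 2027 is 22 May 2027.
The last day of the appeal period: 22 May 2027 + 74 days = 4 August 2027.
The date termination becomes effective: 4 August 2027 + 60 days = 3 October 2027. That falls on a Sunday, so it rolls to the next business day, Monday, 4 October 2027.

4 October 2027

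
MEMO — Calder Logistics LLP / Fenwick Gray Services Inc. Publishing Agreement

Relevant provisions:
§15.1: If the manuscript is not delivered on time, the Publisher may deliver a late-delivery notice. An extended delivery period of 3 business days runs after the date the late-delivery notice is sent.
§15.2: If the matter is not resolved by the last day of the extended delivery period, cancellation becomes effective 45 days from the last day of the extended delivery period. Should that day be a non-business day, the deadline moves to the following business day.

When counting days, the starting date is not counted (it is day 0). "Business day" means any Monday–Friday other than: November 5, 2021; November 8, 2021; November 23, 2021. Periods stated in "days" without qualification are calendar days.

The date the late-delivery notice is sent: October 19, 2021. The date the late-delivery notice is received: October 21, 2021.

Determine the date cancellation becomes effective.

December 6, 2021

The last day of the extended delivery period: counting 3 business days from Tuesday, October 19, 2021 (Oct 20, Oct 21, Oct 22, skipping weekends) reaches Friday, October 22, 2021.
Adding 45 calendar days to October 22, 2021 gives December 6, 2021, which is the date cancellation becomes effective. December 6, 2021 is a Monday and is not a listed holiday, so no roll-forward applies.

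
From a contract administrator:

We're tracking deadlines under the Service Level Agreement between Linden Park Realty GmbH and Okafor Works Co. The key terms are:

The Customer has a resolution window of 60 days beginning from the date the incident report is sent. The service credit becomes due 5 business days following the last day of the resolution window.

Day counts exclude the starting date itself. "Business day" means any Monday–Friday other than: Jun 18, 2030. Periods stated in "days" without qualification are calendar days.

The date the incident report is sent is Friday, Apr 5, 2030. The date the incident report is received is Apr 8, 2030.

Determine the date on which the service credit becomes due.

The last day of the resolution window: Apr 5, 2030 + 60 days = Jun 4, 2030.
The date on which the service credit becomes due: counting 5 business days from Tuesday, Jun 4, 2030 (Jun 5, Jun 6, Jun 7, Jun 10, Jun 11, skipping weekends) reaches Tuesday, Jun 11, 2030.

Jun 11, 2030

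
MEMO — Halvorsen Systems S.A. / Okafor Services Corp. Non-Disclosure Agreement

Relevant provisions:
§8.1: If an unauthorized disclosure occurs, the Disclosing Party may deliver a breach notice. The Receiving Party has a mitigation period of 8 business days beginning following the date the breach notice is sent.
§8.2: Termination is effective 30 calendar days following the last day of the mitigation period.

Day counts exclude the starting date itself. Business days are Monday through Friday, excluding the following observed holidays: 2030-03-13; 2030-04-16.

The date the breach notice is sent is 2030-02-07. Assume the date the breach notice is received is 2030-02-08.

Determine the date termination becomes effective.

From Thursday, 2030-02-07, 8 business days (Feb 8, Feb 11, Feb 12, Feb 13, Feb 14, Feb 15, Feb 18, Feb 19, skipping weekends) brings us to Tuesday, 2030-02-19, which is the last day of the mitigation period.
The date termination becomes effective: 2030-02-19 + 30 days = 2030-03-21.

2030-03-21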